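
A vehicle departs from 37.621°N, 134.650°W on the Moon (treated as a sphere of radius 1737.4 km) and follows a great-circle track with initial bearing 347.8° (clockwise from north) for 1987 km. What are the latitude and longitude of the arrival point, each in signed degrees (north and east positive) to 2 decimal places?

73.24°, 87.18°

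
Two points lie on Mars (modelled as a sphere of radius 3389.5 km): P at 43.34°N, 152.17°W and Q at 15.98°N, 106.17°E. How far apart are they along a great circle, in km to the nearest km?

In radians: φ₁ = 0.7564, φ₂ = 0.2789, Δλ = -101.660° = -1.7743 rad.
Haversine: a = sin²(Δφ/2) + cos φ₁ cos φ₂ sin²(Δλ/2) = 0.0559 + (0.7273)(0.9614)(0.6011) = 0.47618.
Central angle c = 2·arcsin(√a) = 1.52314 rad.
Distance = R·c = 3389.5 × 1.5231 ≈ 5163 km.

5163 km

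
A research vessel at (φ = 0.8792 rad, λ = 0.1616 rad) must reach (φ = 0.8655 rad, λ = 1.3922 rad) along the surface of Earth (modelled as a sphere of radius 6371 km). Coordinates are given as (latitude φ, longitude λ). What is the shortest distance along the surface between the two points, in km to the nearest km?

Let φ₁ = 0.8792 rad, φ₂ = 0.8655 rad, and Δλ = 1.2306 rad.
Haversine: a = sin²(Δφ/2) + cos φ₁ cos φ₂ sin²(Δλ/2) = 0.0000 + (0.6378)(0.6483)(0.3332) = 0.13779.
Central angle c = 2·arcsin(√a) = 0.76060 rad.
Distance = R·c = 6371 × 0.7606 ≈ 4846 km.

4846 km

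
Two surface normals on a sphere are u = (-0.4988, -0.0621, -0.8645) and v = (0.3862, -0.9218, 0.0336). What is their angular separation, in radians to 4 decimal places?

u·v = -0.1644; |u| = 1.0000, |v| = 1.0000.
cos θ = (u·v)/(|u||v|) = -0.1644, so θ = 1.7360 rad.

1.7360 rad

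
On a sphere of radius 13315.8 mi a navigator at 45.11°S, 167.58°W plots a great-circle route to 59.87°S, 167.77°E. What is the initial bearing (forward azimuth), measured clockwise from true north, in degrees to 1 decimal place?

Δλ = -24.650° = -0.4302 rad.
y = sin Δλ · cos φ₂ = (-0.4171)(0.5020) = -0.2094
x = cos φ₁ sin φ₂ − sin φ₁ cos φ₂ cos Δλ = (0.7057)(-0.8649) − (-0.7085)(0.5020)(0.9089) = -0.2872
θ = atan2(y, x) = -143.91°; adding 360° gives 216.1°.

216.1°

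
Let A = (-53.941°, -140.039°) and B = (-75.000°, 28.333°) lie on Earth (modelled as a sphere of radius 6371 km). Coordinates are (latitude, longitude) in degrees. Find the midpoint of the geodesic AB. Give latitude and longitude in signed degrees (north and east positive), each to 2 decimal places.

The central angle between A and B is δ = 0.8871 rad.
With f = 0.5, the slerp weights are sin((1−f)δ)/sin δ = 0.5536 and sin(fδ)/sin δ = 0.5536.
Weighted sum of the unit vectors: (0.5536)·(-0.4512,-0.3780,-0.8084) + (0.5536)·(0.2278,0.1228,-0.9659) = (-0.1236, -0.1413, -0.9822).
Converting back: φ = atan2(z, √(x²+y²)) = -79.18°, λ = atan2(y, x) = -131.19°.

-79.18°, -131.19°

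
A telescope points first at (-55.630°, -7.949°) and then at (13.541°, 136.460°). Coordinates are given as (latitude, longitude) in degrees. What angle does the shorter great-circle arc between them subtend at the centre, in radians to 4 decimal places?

2.2647 rad

Let φ₁ = -0.9709 rad, φ₂ = 0.2363 rad, and Δλ = 2.5204 rad.
Haversine: a = sin²(Δφ/2) + cos φ₁ cos φ₂ sin²(Δλ/2) = 0.3222 + (0.5645)(0.9722)(0.9066) = 0.81979.
Central angle c = 2·arcsin(√a) = 2.26474 rad.
So the angular separation is 2.2647 rad.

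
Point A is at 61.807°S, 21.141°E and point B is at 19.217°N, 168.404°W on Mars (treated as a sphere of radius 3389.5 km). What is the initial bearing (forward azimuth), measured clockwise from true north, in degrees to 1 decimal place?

Δλ = 170.455° = 2.9750 rad.
y = sin Δλ · cos φ₂ = (0.1658)(0.9443) = 0.1566
x = cos φ₁ sin φ₂ − sin φ₁ cos φ₂ cos Δλ = (0.4724)(0.3291) − (-0.8814)(0.9443)(-0.9862) = -0.6652
θ = atan2(y, x) = 166.75°, so the bearing is 166.8°.

166.8°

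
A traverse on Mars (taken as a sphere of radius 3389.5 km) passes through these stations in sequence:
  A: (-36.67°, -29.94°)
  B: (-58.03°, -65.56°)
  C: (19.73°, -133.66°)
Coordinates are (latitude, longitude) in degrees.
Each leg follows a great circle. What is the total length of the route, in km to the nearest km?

Leg A→B: central angle 0.5513 rad, distance 1868.6 km.
Leg B→C: central angle 1.6715 rad, distance 5665.4 km.
Total: 1868.6 + 5665.4 ≈ 7534 km.

7534 km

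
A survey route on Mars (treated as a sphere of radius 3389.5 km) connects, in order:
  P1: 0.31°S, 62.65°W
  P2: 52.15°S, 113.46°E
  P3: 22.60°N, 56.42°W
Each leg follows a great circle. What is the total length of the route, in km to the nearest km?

16380 km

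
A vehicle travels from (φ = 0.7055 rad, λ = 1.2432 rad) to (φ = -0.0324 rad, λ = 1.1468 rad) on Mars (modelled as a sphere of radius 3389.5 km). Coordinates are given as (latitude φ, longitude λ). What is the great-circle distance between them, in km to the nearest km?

2519 km

Let φ₁ = 0.7055 rad, φ₂ = -0.0324 rad, and Δλ = -0.0964 rad.
Haversine: a = sin²(Δφ/2) + cos φ₁ cos φ₂ sin²(Δλ/2) = 0.1301 + (0.7613)(0.9995)(0.0023) = 0.13182.
Central angle c = 2·arcsin(√a) = 0.74314 rad.
Distance = R·c = 3389.5 × 0.7431 ≈ 2519 km.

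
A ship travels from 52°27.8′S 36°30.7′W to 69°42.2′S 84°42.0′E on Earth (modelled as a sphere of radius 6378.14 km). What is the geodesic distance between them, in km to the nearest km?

5637 km

In radians: φ₁ = -0.9157, φ₂ = -1.2166, Δλ = 121.212° = 2.1155 rad.
Haversine: a = sin²(Δφ/2) + cos φ₁ cos φ₂ sin²(Δλ/2) = 0.0225 + (0.6093)(0.3469)(0.7591) = 0.18290.
Central angle c = 2·arcsin(√a) = 0.88381 rad.
Distance = R·c = 6378.14 × 0.8838 ≈ 5637 km.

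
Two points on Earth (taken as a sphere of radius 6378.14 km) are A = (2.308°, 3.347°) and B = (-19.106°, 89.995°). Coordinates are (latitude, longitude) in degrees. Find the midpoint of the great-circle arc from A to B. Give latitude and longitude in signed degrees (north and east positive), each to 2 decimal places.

Central angle δ = 1.5288 rad. Interpolating on the sphere with fraction f = 0.5:
P = [sin((1−f)δ)·A + sin(fδ)·B] / sin δ = 0.6927·A + 0.6927·B in Cartesian coordinates,
giving P = (0.6910, 0.6950, -0.1988), i.e. latitude -11.47°, longitude 45.16°.

-11.47°, 45.16°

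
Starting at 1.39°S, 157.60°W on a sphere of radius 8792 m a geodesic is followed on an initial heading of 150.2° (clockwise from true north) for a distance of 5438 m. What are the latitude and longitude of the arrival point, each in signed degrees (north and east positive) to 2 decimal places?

Angular distance δ = d/R = 5438/8792 = 0.61852 rad; initial bearing θ = 2.6215 rad.
sin φ₂ = sin φ₁ cos δ + cos φ₁ sin δ cos θ = (-0.0243)(0.8147) + (0.9997)(0.5798)(-0.8678) = -0.5228, so φ₂ = -31.52°.
Δλ = atan2(sin θ sin δ cos φ₁, cos δ − sin φ₁ sin φ₂) = atan2(0.2881, 0.8021) = 19.757°.
λ₂ = -157.600° + 19.757° = -137.84°.

-31.52°, -137.84°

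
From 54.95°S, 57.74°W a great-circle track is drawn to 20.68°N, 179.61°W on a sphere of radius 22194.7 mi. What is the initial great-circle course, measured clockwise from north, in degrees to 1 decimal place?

255.8°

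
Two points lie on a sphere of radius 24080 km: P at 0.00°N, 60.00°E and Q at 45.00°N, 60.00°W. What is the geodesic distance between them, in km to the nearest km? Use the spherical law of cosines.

In radians: φ₁ = 0.0000, φ₂ = 0.7854, Δλ = -120.000° = -2.0944 rad.
cos c = sin φ₁ sin φ₂ + cos φ₁ cos φ₂ cos Δλ = (0.0000)(0.7071) + (1.0000)(0.7071)(-0.5000) = -0.35355,
so c = arccos(-0.35355) = 1.93216 rad.
Distance = R·c = 24080 × 1.9322 ≈ 46526 km.

46526 km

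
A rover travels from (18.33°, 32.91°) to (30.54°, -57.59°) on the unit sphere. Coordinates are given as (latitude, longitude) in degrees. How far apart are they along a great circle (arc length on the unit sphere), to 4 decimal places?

Let φ₁ = 0.3199 rad, φ₂ = 0.5330 rad, and Δλ = -1.5795 rad.
Haversine: a = sin²(Δφ/2) + cos φ₁ cos φ₂ sin²(Δλ/2) = 0.0113 + (0.9493)(0.8613)(0.5044) = 0.42366.
Central angle c = 2·arcsin(√a) = 1.41753 rad.
On the unit sphere the arc length equals the central angle: 1.4175.

1.4175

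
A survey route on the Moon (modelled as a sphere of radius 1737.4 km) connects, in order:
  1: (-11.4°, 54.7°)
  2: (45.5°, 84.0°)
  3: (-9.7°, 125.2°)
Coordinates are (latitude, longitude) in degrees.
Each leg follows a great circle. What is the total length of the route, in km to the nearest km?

Leg 1→2: central angle 1.0948 rad, distance 1902.1 km.
Leg 2→3: central angle 1.1597 rad, distance 2014.8 km.
Total: 1902.1 + 2014.8 ≈ 3917 km.

3917 km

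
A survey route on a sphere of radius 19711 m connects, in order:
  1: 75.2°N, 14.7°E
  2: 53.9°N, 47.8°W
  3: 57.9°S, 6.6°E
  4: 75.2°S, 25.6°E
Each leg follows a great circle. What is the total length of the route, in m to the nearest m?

Leg 1→2: central angle 0.5535 rad, distance 10910.4 m.
Leg 2→3: central angle 2.0969 rad, distance 41332.8 m.
Leg 3→4: central angle 0.3259 rad, distance 6423.7 m.
Total: 10910.4 + 41332.8 + 6423.7 ≈ 58667 m.

58667 m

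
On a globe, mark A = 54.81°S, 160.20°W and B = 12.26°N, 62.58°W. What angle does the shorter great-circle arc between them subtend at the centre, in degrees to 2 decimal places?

In radians: φ₁ = -0.9566, φ₂ = 0.2140, Δλ = 97.620° = 1.7038 rad.
cos c = sin φ₁ sin φ₂ + cos φ₁ cos φ₂ cos Δλ = (-0.8172)(0.2123) + (0.5763)(0.9772)(-0.1326) = -0.24822,
so c = arccos(-0.24822) = 1.82163 rad.
So the angular separation is 104.37°.

104.37°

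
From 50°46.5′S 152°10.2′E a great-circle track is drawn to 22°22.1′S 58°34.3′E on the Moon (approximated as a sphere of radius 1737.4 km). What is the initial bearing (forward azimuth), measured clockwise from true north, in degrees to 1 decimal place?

252.8°

With φ₁ = -0.8862, φ₂ = -0.3904, Δλ = -1.6336 rad, the forward-azimuth formula gives
θ = atan2( sin Δλ cos φ₂ , cos φ₁ sin φ₂ − sin φ₁ cos φ₂ cos Δλ ) = atan2(-0.9229, -0.2856) = -107.20°.
Adding 360° brings this into [0°, 360°): 252.8°.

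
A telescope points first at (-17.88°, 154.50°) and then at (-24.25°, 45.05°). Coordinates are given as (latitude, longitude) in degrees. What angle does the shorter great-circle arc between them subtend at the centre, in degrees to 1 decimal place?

99.4°

With latitudes φ₁ = -17.880°, φ₂ = -24.250° and longitude difference Δλ = -109.450°:
Haversine: a = sin²(Δφ/2) + cos φ₁ cos φ₂ sin²(Δλ/2) = 0.0031 + (0.9517)(0.9118)(0.6665) = 0.58142.
Central angle c = 2·arcsin(√a) = 1.73436 rad.
So the angular separation is 99.4°.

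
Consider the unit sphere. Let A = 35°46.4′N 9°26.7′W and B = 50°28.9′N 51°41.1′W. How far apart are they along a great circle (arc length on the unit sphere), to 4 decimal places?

In radians: φ₁ = 0.6244, φ₂ = 0.8811, Δλ = -42.240° = -0.7372 rad.
cos c = sin φ₁ sin φ₂ + cos φ₁ cos φ₂ cos Δλ = (0.5846)(0.7714) + (0.8113)(0.6363)(0.7403) = 0.83317,
so c = arccos(0.83317) = 0.58598 rad.
On the unit sphere the arc length equals the central angle: 0.5860.

0.5860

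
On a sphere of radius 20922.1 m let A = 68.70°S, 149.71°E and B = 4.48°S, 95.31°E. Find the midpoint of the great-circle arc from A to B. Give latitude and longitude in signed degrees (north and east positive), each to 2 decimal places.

-39.07°, 109.05°

Central angle δ = 1.2833 rad. Interpolating on the sphere with fraction f = 0.5:
P = [sin((1−f)δ)·A + sin(fδ)·B] / sin δ = 0.6241·A + 0.6241·B in Cartesian coordinates,
giving P = (-0.2533, 0.7339, -0.6302), i.e. latitude -39.07°, longitude 109.05°.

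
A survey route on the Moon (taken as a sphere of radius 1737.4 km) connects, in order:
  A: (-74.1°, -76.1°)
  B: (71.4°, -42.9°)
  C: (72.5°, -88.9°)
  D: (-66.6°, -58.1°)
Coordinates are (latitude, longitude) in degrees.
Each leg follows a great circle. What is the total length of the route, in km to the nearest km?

9143 km

Leg A→B: central angle 2.5651 rad, distance 4456.6 km.
Leg B→C: central angle 0.2434 rad, distance 422.8 km.
Leg C→D: central angle 2.4539 rad, distance 4263.4 km.
Total: 4456.6 + 422.8 + 4263.4 ≈ 9143 km.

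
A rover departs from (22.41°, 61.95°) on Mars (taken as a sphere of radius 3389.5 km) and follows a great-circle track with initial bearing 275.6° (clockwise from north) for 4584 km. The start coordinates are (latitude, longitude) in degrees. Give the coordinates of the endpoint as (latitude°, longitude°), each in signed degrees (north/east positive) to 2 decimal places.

9.83°, -18.47°

Angular distance δ = d/R = 4584/3389.5 = 1.35241 rad; initial bearing θ = 4.8101 rad.
sin φ₂ = sin φ₁ cos δ + cos φ₁ sin δ cos θ = (0.3812)(0.2167) + (0.9245)(0.9762)(0.0976) = 0.1707, so φ₂ = 9.83°.
Δλ = atan2(sin θ sin δ cos φ₁, cos δ − sin φ₁ sin φ₂) = atan2(-0.8982, 0.1516) = -80.421°.
λ₂ = 61.950° − 80.421° = -18.47°.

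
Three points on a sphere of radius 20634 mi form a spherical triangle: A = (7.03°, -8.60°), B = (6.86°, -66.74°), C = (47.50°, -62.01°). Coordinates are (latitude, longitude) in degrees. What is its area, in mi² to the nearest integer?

Side lengths (central angles): a = 0.7128, b = 1.0588, c = 1.0066 rad; semiperimeter s = 1.3891.
By l'Huilier's theorem, tan(E/4) = √[tan(s/2) tan((s−a)/2) tan((s−b)/2) tan((s−c)/2)], giving spherical excess E = 0.3877 rad.
Area = E·R² = 0.3877 × (20634)² ≈ 165061342 mi².

165061342 mi²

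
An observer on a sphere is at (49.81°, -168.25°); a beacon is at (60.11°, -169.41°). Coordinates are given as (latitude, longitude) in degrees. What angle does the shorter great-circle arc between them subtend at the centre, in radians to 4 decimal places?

Let φ₁ = 0.8693 rad, φ₂ = 1.0491 rad, and Δλ = -0.0202 rad.
Haversine: a = sin²(Δφ/2) + cos φ₁ cos φ₂ sin²(Δλ/2) = 0.0081 + (0.6453)(0.4983)(0.0001) = 0.00809.
Central angle c = 2·arcsin(√a) = 0.18014 rad.
So the angular separation is 0.1801 rad.

0.1801 rad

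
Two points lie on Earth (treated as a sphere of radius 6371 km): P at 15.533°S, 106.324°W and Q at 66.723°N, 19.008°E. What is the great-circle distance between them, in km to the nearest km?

13097 km

With latitudes φ₁ = -15.533°, φ₂ = 66.723° and longitude difference Δλ = 125.332°:
cos c = sin φ₁ sin φ₂ + cos φ₁ cos φ₂ cos Δλ = (-0.2678)(0.9186) + (0.9635)(0.3952)(-0.5783) = -0.46619,
so c = arccos(-0.46619) = 2.05577 rad.
Distance = R·c = 6371 × 2.0558 ≈ 13097 km.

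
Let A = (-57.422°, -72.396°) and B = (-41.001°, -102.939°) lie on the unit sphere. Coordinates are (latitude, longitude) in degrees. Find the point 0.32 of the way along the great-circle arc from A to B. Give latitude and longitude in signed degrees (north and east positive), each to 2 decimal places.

-53.09°, -84.55°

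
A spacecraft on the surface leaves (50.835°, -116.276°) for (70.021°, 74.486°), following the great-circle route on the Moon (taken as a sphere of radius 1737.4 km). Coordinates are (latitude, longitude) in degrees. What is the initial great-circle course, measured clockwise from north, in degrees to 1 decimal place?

355.7°

With φ₁ = 0.8872, φ₂ = 1.2221, Δλ = -2.9538 rad, the forward-azimuth formula gives
θ = atan2( sin Δλ cos φ₂ , cos φ₁ sin φ₂ − sin φ₁ cos φ₂ cos Δλ ) = atan2(-0.0638, 0.8538) = -4.27°.
Adding 360° brings this into [0°, 360°): 355.7°.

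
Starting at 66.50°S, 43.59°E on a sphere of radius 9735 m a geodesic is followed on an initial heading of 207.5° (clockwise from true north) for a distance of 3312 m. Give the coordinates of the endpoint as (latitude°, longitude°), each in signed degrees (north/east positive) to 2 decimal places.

Angular distance δ = d/R = 3312/9735 = 0.34022 rad; initial bearing θ = 3.6216 rad.
sin φ₂ = sin φ₁ cos δ + cos φ₁ sin δ cos θ = (-0.9171)(0.9427) + (0.3987)(0.3337)(-0.8870) = -0.9825, so φ₂ = -79.27°.
Δλ = atan2(sin θ sin δ cos φ₁, cos δ − sin φ₁ sin φ₂) = atan2(-0.0614, 0.0417) = -55.866°.
λ₂ = 43.590° − 55.866° = -12.28°.

-79.27°, -12.28°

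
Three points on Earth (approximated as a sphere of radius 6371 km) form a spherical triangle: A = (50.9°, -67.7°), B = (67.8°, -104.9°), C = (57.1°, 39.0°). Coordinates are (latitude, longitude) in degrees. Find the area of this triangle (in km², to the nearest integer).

8708269 km²

Side lengths (central angles): a = 0.9128, b = 0.9847, c = 0.4315 rad; semiperimeter s = 1.1645.
By l'Huilier's theorem, tan(E/4) = √[tan(s/2) tan((s−a)/2) tan((s−b)/2) tan((s−c)/2)], giving spherical excess E = 0.2145 rad.
Area = E·R² = 0.2145 × (6371)² ≈ 8708269 km².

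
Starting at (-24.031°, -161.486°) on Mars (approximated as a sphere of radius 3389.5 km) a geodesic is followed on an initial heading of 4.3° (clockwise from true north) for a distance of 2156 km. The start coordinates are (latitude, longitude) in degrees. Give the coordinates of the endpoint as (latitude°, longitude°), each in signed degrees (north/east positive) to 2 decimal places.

Angular distance δ = d/R = 2156/3389.5 = 0.63608 rad; initial bearing θ = 0.0750 rad.
sin φ₂ = sin φ₁ cos δ + cos φ₁ sin δ cos θ = (-0.4072)(0.8044) + (0.9133)(0.5940)(0.9972) = 0.2134, so φ₂ = 12.32°.
Δλ = atan2(sin θ sin δ cos φ₁, cos δ − sin φ₁ sin φ₂) = atan2(0.0407, 0.8914) = 2.613°.
λ₂ = -161.486° + 2.613° = -158.87°.

12.32°, -158.87°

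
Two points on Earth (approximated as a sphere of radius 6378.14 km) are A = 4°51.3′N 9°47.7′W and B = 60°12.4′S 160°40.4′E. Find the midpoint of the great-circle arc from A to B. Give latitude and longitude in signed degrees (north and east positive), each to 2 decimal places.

Central angle δ = 2.1672 rad. Interpolating on the sphere with fraction f = 0.5:
P = [sin((1−f)δ)·A + sin(fδ)·B] / sin δ = 1.0681·A + 1.0681·B in Cartesian coordinates,
giving P = (0.5479, -0.0054, -0.8365), i.e. latitude -56.77°, longitude -0.57°.

-56.77°, -0.57°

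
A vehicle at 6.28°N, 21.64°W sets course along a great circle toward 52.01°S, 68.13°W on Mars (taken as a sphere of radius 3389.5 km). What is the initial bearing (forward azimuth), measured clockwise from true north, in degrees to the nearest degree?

208°

Δλ = -46.490° = -0.8114 rad.
y = sin Δλ · cos φ₂ = (-0.7253)(0.6155) = -0.4464
x = cos φ₁ sin φ₂ − sin φ₁ cos φ₂ cos Δλ = (0.9940)(-0.7881) − (0.1094)(0.6155)(0.6885) = -0.8297
θ = atan2(y, x) = -151.72°; adding 360° gives 208°.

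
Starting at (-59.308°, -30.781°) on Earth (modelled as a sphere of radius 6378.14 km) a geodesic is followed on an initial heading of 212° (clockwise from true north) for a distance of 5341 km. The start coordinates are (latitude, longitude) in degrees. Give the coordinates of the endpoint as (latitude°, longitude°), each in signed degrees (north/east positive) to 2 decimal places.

Angular distance δ = d/R = 5341/6378.14 = 0.83739 rad; initial bearing θ = 3.7001 rad.
sin φ₂ = sin φ₁ cos δ + cos φ₁ sin δ cos θ = (-0.8599)(0.6694) + (0.5104)(0.7429)(-0.8480) = -0.8972, so φ₂ = -63.79°.
Δλ = atan2(sin θ sin δ cos φ₁, cos δ − sin φ₁ sin φ₂) = atan2(-0.2009, -0.1021) = -116.942°.
λ₂ = -30.781° − 116.942° = -147.72°.

-63.79°, -147.72°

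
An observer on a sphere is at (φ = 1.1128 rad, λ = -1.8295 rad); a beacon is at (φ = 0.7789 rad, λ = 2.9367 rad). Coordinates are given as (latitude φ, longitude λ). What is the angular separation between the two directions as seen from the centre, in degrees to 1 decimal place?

49.7°

Let φ₁ = 1.1128 rad, φ₂ = 0.7789 rad, and Δλ = -1.5170 rad.
Haversine: a = sin²(Δφ/2) + cos φ₁ cos φ₂ sin²(Δλ/2) = 0.0276 + (0.4422)(0.7117)(0.4731) = 0.17649.
Central angle c = 2·arcsin(√a) = 0.86712 rad.
So the angular separation is 49.7°.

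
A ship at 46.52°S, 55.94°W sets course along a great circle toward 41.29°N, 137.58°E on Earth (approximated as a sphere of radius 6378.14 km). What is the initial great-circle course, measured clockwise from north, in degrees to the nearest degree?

Δλ = -166.480° = -2.9056 rad.
y = sin Δλ · cos φ₂ = (-0.2338)(0.7514) = -0.1757
x = cos φ₁ sin φ₂ − sin φ₁ cos φ₂ cos Δλ = (0.6881)(0.6599) − (-0.7256)(0.7514)(-0.9723) = -0.0760
θ = atan2(y, x) = -113.41°; adding 360° gives 247°.

247°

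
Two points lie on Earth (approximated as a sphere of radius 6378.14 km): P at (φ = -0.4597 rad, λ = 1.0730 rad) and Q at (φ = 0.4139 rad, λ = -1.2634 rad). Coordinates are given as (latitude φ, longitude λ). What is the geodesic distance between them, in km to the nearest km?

Let φ₁ = -0.4597 rad, φ₂ = 0.4139 rad, and Δλ = -2.3364 rad.
Haversine: a = sin²(Δφ/2) + cos φ₁ cos φ₂ sin²(Δλ/2) = 0.1790 + (0.8962)(0.9156)(0.8465) = 0.87352.
Central angle c = 2·arcsin(√a) = 2.41438 rad.
Distance = R·c = 6378.14 × 2.4144 ≈ 15399 km.

15399 km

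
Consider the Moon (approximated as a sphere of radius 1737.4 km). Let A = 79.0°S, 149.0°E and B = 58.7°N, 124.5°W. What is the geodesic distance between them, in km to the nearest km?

4439 km

With latitudes φ₁ = -79.000°, φ₂ = 58.700° and longitude difference Δλ = 86.500°:
cos c = sin φ₁ sin φ₂ + cos φ₁ cos φ₂ cos Δλ = (-0.9816)(0.8545) + (0.1908)(0.5195)(0.0610) = -0.83271,
so c = arccos(-0.83271) = 2.55478 rad.
Distance = R·c = 1737.4 × 2.5548 ≈ 4439 km.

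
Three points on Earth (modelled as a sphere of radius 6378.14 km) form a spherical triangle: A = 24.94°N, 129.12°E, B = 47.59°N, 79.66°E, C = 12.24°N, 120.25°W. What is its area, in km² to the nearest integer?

44115220 km²

Side lengths (central angles): a = 2.0524, b = 1.7955, c = 0.7830 rad; semiperimeter s = 2.3154.
By l'Huilier's theorem, tan(E/4) = √[tan(s/2) tan((s−a)/2) tan((s−b)/2) tan((s−c)/2)], giving spherical excess E = 1.0844 rad.
Area = E·R² = 1.0844 × (6378.14)² ≈ 44115220 km².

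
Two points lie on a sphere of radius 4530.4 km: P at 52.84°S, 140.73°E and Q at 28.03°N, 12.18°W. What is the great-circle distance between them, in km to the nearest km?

In radians: φ₁ = -0.9222, φ₂ = 0.4892, Δλ = -152.910° = -2.6688 rad.
cos c = sin φ₁ sin φ₂ + cos φ₁ cos φ₂ cos Δλ = (-0.7970)(0.4699) + (0.6040)(0.8827)(-0.8903) = -0.84921,
so c = arccos(-0.84921) = 2.58528 rad.
Distance = R·c = 4530.4 × 2.5853 ≈ 11712 km.

11712 km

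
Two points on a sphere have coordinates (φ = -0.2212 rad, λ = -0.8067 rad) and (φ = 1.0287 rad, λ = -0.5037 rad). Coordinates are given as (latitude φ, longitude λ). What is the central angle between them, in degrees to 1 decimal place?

73.0°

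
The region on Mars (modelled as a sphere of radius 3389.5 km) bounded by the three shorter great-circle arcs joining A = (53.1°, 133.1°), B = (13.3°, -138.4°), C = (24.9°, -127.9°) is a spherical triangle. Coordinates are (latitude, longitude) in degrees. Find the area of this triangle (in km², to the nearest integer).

2377426 km²

Side lengths (central angles): a = 0.2661, b = 1.3166, c = 1.3702 rad; semiperimeter s = 1.4764.
By l'Huilier's theorem, tan(E/4) = √[tan(s/2) tan((s−a)/2) tan((s−b)/2) tan((s−c)/2)], giving spherical excess E = 0.2069 rad.
Area = E·R² = 0.2069 × (3389.5)² ≈ 2377426 km².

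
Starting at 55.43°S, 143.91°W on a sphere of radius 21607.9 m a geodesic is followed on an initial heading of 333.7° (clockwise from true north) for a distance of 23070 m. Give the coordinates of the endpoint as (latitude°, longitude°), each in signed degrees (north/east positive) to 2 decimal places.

Angular distance δ = d/R = 23070/21607.9 = 1.06767 rad; initial bearing θ = 5.8242 rad.
sin φ₂ = sin φ₁ cos δ + cos φ₁ sin δ cos θ = (-0.8234)(0.4822) + (0.5674)(0.8761)(0.8965) = 0.0486, so φ₂ = 2.79°.
Δλ = atan2(sin θ sin δ cos φ₁, cos δ − sin φ₁ sin φ₂) = atan2(-0.2202, 0.5222) = -22.869°.
λ₂ = -143.910° − 22.869° = -166.78°.

2.79°, -166.78°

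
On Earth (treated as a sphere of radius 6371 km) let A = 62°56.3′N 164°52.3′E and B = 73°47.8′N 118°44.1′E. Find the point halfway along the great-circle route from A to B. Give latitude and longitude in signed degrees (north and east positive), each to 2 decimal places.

69.86°, 147.63°

Central angle δ = 0.3389 rad. Interpolating on the sphere with fraction f = 0.5:
P = [sin((1−f)δ)·A + sin(fδ)·B] / sin δ = 0.5073·A + 0.5073·B in Cartesian coordinates,
giving P = (-0.2908, 0.1843, 0.9388), i.e. latitude 69.86°, longitude 147.63°.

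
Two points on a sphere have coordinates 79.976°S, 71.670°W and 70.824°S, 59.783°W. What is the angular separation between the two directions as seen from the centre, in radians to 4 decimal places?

Let φ₁ = -1.3958 rad, φ₂ = -1.2361 rad, and Δλ = 0.2075 rad.
cos c = sin φ₁ sin φ₂ + cos φ₁ cos φ₂ cos Δλ = (-0.9847)(-0.9445) + (0.1741)(0.3285)(0.9786) = 0.98604,
so c = arccos(0.98604) = 0.16726 rad.
So the angular separation is 0.1673 rad.

0.1673 rad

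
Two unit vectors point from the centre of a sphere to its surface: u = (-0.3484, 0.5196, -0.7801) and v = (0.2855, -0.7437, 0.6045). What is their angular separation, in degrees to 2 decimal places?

163.23°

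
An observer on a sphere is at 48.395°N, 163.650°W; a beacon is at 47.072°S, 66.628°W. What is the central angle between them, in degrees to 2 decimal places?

In radians: φ₁ = 0.8447, φ₂ = -0.8216, Δλ = 97.022° = 1.6934 rad.
Haversine: a = sin²(Δφ/2) + cos φ₁ cos φ₂ sin²(Δλ/2) = 0.5476 + (0.6640)(0.6811)(0.5611) = 0.80139.
Central angle c = 2·arcsin(√a) = 2.21779 rad.
So the angular separation is 127.07°.

127.07°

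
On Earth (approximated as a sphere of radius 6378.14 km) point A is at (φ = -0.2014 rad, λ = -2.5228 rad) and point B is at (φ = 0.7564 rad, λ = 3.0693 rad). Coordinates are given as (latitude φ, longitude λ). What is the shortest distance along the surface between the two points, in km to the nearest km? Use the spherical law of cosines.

Let φ₁ = -0.2014 rad, φ₂ = 0.7564 rad, and Δλ = -0.6911 rad.
cos c = sin φ₁ sin φ₂ + cos φ₁ cos φ₂ cos Δλ = (-0.2000)(0.6863) + (0.9798)(0.7273)(0.7706) = 0.41182,
so c = arccos(0.41182) = 1.14635 rad.
Distance = R·c = 6378.14 × 1.1464 ≈ 7312 km.

7312 km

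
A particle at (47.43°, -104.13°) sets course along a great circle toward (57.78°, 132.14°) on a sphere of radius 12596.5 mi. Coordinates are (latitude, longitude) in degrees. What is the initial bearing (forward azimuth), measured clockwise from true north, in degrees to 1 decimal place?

With φ₁ = 0.8278, φ₂ = 1.0085, Δλ = -2.1595 rad, the forward-azimuth formula gives
θ = atan2( sin Δλ cos φ₂ , cos φ₁ sin φ₂ − sin φ₁ cos φ₂ cos Δλ ) = atan2(-0.4434, 0.7903) = -29.29°.
Adding 360° brings this into [0°, 360°): 330.7°.

330.7°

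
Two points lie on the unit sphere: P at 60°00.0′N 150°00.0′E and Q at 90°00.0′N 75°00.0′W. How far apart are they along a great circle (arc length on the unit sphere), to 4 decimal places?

0.5236

Let φ₁ = 1.0472 rad, φ₂ = 1.5708 rad, and Δλ = 2.3562 rad.
cos c = sin φ₁ sin φ₂ + cos φ₁ cos φ₂ cos Δλ = (0.8660)(1.0000) + (0.5000)(0.0000)(-0.7071) = 0.86603,
so c = arccos(0.86603) = 0.52360 rad.
On the unit sphere the arc length equals the central angle: 0.5236.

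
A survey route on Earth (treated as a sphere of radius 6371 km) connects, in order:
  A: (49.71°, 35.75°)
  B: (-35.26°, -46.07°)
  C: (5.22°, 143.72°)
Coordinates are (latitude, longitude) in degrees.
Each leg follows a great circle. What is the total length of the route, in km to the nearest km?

28916 km

Leg A→B: central angle 1.9447 rad, distance 12389.4 km.
Leg B→C: central angle 2.5941 rad, distance 16527.0 km.
Total: 12389.4 + 16527.0 ≈ 28916 km.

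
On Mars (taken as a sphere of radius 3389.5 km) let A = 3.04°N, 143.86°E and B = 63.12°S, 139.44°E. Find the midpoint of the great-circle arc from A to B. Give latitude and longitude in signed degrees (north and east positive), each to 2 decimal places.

The central angle between A and B is δ = 1.1562 rad.
With f = 0.5, the slerp weights are sin((1−f)δ)/sin δ = 0.5970 and sin(fδ)/sin δ = 0.5970.
Weighted sum of the unit vectors: (0.5970)·(-0.8064,0.5889,0.0530) + (0.5970)·(-0.3435,0.2940,-0.8920) = (-0.6865, 0.5271, -0.5008).
Converting back: φ = atan2(z, √(x²+y²)) = -30.06°, λ = atan2(y, x) = 142.48°.

-30.06°, 142.48°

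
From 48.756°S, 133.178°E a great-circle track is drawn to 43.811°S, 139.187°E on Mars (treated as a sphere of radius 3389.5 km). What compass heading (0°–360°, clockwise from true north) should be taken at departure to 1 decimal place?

With φ₁ = -0.8510, φ₂ = -0.7646, Δλ = 0.1049 rad, the forward-azimuth formula gives
θ = atan2( sin Δλ cos φ₂ , cos φ₁ sin φ₂ − sin φ₁ cos φ₂ cos Δλ ) = atan2(0.0755, 0.0832) = 42.23°.
So the initial bearing is 42.2°.

42.2°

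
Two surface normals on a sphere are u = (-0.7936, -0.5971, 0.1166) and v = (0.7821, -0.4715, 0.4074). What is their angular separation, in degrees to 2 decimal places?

106.96°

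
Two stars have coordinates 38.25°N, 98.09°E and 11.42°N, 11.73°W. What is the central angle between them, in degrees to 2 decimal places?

In radians: φ₁ = 0.6676, φ₂ = 0.1993, Δλ = -109.820° = -1.9167 rad.
Haversine: a = sin²(Δφ/2) + cos φ₁ cos φ₂ sin²(Δλ/2) = 0.0538 + (0.7853)(0.9802)(0.6695) = 0.56921.
Central angle c = 2·arcsin(√a) = 1.70966 rad.
So the angular separation is 97.96°.

97.96°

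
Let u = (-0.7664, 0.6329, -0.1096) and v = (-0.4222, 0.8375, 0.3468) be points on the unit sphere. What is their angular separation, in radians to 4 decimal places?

u·v = 0.8156; |u| = 1.0000, |v| = 1.0000.
cos θ = (u·v)/(|u||v|) = 0.8157, so θ = 0.6169 rad.

0.6169 rad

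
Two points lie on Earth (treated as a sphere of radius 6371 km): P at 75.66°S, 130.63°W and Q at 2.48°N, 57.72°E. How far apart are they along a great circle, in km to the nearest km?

11860 km

In radians: φ₁ = -1.3205, φ₂ = 0.0433, Δλ = -171.650° = -2.9959 rad.
cos c = sin φ₁ sin φ₂ + cos φ₁ cos φ₂ cos Δλ = (-0.9688)(0.0433) + (0.2477)(0.9991)(-0.9894) = -0.28674,
so c = arccos(-0.28674) = 1.86162 rad.
Distance = R·c = 6371 × 1.8616 ≈ 11860 km.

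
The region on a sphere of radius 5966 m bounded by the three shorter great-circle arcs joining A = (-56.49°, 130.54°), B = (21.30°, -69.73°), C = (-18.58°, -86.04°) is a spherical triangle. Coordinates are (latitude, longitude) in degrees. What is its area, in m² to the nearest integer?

3299126 m²

Side lengths (central angles): a = 0.7498, b = 1.7260, c = 2.4741 rad; semiperimeter s = 2.4749.
By l'Huilier's theorem, tan(E/4) = √[tan(s/2) tan((s−a)/2) tan((s−b)/2) tan((s−c)/2)], giving spherical excess E = 0.0927 rad.
Area = E·R² = 0.0927 × (5966)² ≈ 3299126 m².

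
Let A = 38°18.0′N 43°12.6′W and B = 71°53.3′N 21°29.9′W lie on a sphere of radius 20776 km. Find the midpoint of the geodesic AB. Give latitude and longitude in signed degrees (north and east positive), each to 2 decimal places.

Central angle δ = 0.6168 rad. Interpolating on the sphere with fraction f = 0.5:
P = [sin((1−f)δ)·A + sin(fδ)·B] / sin δ = 0.5248·A + 0.5248·B in Cartesian coordinates,
giving P = (0.4519, -0.3417, 0.8240), i.e. latitude 55.49°, longitude -37.10°.

55.49°, -37.10°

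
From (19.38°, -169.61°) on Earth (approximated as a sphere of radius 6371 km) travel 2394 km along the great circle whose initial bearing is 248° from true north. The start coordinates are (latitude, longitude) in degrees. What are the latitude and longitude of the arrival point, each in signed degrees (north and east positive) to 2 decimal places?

10.31°, 170.16°

Angular distance δ = d/R = 2394/6371 = 0.37577 rad; initial bearing θ = 4.3284 rad.
sin φ₂ = sin φ₁ cos δ + cos φ₁ sin δ cos θ = (0.3318)(0.9302) + (0.9433)(0.3670)(-0.3746) = 0.1790, so φ₂ = 10.31°.
Δλ = atan2(sin θ sin δ cos φ₁, cos δ − sin φ₁ sin φ₂) = atan2(-0.3210, 0.8708) = -20.234°.
λ₂ = -169.610° − 20.234° = -189.84° → 170.16° after wrapping to (−180°, 180°].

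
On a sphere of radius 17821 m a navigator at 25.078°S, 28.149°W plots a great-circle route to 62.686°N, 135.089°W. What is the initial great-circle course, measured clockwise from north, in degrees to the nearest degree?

330°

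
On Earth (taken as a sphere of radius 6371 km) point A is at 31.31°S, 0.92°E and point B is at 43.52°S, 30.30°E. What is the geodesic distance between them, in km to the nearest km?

2907 km

With latitudes φ₁ = -31.310°, φ₂ = -43.520° and longitude difference Δλ = 29.380°:
Haversine: a = sin²(Δφ/2) + cos φ₁ cos φ₂ sin²(Δλ/2) = 0.0113 + (0.8544)(0.7251)(0.0643) = 0.05115.
Central angle c = 2·arcsin(√a) = 0.45628 rad.
Distance = R·c = 6371 × 0.4563 ≈ 2907 km.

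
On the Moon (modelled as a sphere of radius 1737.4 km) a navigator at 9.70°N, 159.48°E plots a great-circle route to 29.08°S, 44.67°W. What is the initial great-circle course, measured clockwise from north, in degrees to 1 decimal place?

With φ₁ = 0.1693, φ₂ = -0.5075, Δλ = 2.7201 rad, the forward-azimuth formula gives
θ = atan2( sin Δλ cos φ₂ , cos φ₁ sin φ₂ − sin φ₁ cos φ₂ cos Δλ ) = atan2(0.3576, -0.3447) = 133.95°.
So the initial bearing is 134.0°.

134.0°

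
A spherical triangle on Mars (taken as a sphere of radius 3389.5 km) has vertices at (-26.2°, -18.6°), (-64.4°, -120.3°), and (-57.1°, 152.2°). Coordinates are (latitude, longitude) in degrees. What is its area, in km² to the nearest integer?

5611471 km²

Side lengths (central angles): a = 0.6960, b = 1.6814, c = 1.2455 rad; semiperimeter s = 1.8115.
By l'Huilier's theorem, tan(E/4) = √[tan(s/2) tan((s−a)/2) tan((s−b)/2) tan((s−c)/2)], giving spherical excess E = 0.4884 rad.
Area = E·R² = 0.4884 × (3389.5)² ≈ 5611471 km².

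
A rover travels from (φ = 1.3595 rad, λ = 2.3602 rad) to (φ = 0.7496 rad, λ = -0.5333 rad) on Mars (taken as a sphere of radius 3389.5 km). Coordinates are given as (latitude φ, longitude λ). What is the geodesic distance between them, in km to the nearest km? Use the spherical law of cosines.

3481 km

With latitudes φ₁ = 77.894°, φ₂ = 42.949° and longitude difference Δλ = -165.785°:
cos c = sin φ₁ sin φ₂ + cos φ₁ cos φ₂ cos Δλ = (0.9778)(0.6813) + (0.2097)(0.7320)(-0.9694) = 0.51738,
so c = arccos(0.51738) = 1.02701 rad.
Distance = R·c = 3389.5 × 1.0270 ≈ 3481 km.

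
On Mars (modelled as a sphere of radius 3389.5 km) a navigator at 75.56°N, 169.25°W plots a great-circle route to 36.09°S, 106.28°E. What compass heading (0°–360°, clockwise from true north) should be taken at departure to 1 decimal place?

254.6°

Δλ = -84.470° = -1.4743 rad.
y = sin Δλ · cos φ₂ = (-0.9953)(0.8081) = -0.8043
x = cos φ₁ sin φ₂ − sin φ₁ cos φ₂ cos Δλ = (0.2494)(-0.5891) − (0.9684)(0.8081)(0.0964) = -0.2223
θ = atan2(y, x) = -105.45°; adding 360° gives 254.6°.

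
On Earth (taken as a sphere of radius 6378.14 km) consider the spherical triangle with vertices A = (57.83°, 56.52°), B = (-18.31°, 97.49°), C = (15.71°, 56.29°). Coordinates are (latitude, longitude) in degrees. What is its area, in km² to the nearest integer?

Side lengths (central angles): a = 0.9241, b = 0.7351, c = 1.4548 rad; semiperimeter s = 1.5570.
By l'Huilier's theorem, tan(E/4) = √[tan(s/2) tan((s−a)/2) tan((s−b)/2) tan((s−c)/2)], giving spherical excess E = 0.3386 rad.
Area = E·R² = 0.3386 × (6378.14)² ≈ 13773069 km².

13773069 km²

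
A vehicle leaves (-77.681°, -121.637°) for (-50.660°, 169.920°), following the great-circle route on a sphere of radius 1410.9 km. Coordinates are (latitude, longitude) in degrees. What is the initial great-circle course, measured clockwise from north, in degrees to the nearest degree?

276°

With φ₁ = -1.3558, φ₂ = -0.8842, Δλ = -1.1946 rad, the forward-azimuth formula gives
θ = atan2( sin Δλ cos φ₂ , cos φ₁ sin φ₂ − sin φ₁ cos φ₂ cos Δλ ) = atan2(-0.5896, 0.0625) = -83.94°.
Adding 360° brings this into [0°, 360°): 276°.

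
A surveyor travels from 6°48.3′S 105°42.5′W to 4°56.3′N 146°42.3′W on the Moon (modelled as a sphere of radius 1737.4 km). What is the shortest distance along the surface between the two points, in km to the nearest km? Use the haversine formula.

In radians: φ₁ = -0.1188, φ₂ = 0.0862, Δλ = -40.997° = -0.7155 rad.
Haversine: a = sin²(Δφ/2) + cos φ₁ cos φ₂ sin²(Δλ/2) = 0.0105 + (0.9930)(0.9963)(0.1226) = 0.13178.
Central angle c = 2·arcsin(√a) = 0.74299 rad.
Distance = R·c = 1737.4 × 0.7430 ≈ 1291 km.

1291 km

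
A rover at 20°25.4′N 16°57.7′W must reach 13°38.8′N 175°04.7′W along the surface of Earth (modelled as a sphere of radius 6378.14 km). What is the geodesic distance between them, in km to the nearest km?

With latitudes φ₁ = 20.423°, φ₂ = 13.647° and longitude difference Δλ = -158.117°:
cos c = sin φ₁ sin φ₂ + cos φ₁ cos φ₂ cos Δλ = (0.3490)(0.2359) + (0.9371)(0.9718)(-0.9279) = -0.76273,
so c = arccos(-0.76273) = 2.43833 rad.
Distance = R·c = 6378.14 × 2.4383 ≈ 15552 km.

15552 km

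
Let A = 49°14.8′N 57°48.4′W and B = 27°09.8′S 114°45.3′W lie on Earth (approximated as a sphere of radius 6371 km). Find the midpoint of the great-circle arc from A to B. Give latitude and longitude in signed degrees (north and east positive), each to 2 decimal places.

12.47°, -91.04°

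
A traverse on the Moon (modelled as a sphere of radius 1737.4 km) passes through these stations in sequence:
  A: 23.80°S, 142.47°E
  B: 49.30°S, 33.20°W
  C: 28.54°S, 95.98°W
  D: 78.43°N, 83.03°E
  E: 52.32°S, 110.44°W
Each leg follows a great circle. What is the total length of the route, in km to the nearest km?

Leg A→B: central angle 1.8640 rad, distance 3238.5 km.
Leg B→C: central angle 0.8966 rad, distance 1557.8 km.
Leg C→D: central angle 2.2708 rad, distance 3945.3 km.
Leg D→E: central angle 2.6783 rad, distance 4653.2 km.
Total: 3238.5 + 1557.8 + 3945.3 + 4653.2 ≈ 13395 km.

13395 km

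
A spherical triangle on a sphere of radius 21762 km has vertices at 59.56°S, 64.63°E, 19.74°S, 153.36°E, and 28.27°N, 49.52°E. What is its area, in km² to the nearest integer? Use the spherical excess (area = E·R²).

Side lengths (central angles): a = 1.9372, b = 1.5484, c = 1.2643 rad; semiperimeter s = 2.3749.
By l'Huilier's theorem, tan(E/4) = √[tan(s/2) tan((s−a)/2) tan((s−b)/2) tan((s−c)/2)], giving spherical excess E = 1.4783 rad.
Area = E·R² = 1.4783 × (21762)² ≈ 700093619 km².

700093619 km²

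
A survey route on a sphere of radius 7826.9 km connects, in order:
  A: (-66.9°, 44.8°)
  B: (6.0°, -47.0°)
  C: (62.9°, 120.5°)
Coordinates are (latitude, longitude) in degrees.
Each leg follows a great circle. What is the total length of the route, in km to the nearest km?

Leg A→B: central angle 1.6794 rad, distance 13144.6 km.
Leg B→C: central angle 1.9276 rad, distance 15086.9 km.
Total: 13144.6 + 15086.9 ≈ 28232 km.

28232 km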